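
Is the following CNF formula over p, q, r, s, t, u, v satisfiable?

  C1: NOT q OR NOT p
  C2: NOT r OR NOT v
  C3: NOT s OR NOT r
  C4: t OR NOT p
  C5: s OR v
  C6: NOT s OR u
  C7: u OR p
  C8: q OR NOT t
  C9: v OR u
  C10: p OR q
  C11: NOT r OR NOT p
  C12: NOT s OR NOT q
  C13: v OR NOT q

Try q = true.
From the singleton clause (NOT p), p = false.
From the singleton clause (u), u = true.
From the singleton clause (NOT s), s = false.
From the singleton clause (v), v = true.
From the singleton clause (NOT r), r = false.
All clauses hold; t can take either value.
A satisfying assignment: p: false, q: true, r: false, s: false, t: false, u: true, v: true.

Yes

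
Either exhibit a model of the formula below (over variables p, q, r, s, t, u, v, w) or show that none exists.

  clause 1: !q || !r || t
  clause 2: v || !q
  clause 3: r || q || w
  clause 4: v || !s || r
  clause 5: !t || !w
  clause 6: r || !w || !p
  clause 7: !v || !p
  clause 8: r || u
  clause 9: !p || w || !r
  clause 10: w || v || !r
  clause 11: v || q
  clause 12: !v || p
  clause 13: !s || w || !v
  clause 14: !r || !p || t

UNSATISFIABLE

Case v = true:
From the singleton clause (!p), p = false.
But (p) is also a unit clause — contradiction.
That branch fails; take v = false instead.
From the singleton clause (!q), q = false.
But (q) is also a unit clause — contradiction.
Both values of v lead to a conflict.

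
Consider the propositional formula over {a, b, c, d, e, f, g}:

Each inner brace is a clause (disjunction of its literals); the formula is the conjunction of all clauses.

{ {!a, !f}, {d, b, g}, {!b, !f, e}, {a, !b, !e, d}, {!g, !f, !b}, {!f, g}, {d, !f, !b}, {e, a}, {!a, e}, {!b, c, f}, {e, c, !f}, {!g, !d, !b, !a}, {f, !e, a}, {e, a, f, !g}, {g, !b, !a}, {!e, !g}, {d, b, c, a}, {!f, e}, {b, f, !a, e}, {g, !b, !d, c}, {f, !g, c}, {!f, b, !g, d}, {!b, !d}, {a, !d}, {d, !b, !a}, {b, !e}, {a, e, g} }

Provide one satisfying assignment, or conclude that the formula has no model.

Suppose a = false.
(e) alone gives e = true.
(f) alone gives f = true.
(g) alone gives g = true.
Now (!g) is unsatisfied and unit — conflict.
That branch fails; take a = true instead.
(!f) alone gives f = false.
(e) alone gives e = true.
(!g) alone gives g = false.
(!b) alone gives b = false.
Now (b) is unsatisfied and unit — conflict.
Either choice for a ends in contradiction.

UNSATISFIABLE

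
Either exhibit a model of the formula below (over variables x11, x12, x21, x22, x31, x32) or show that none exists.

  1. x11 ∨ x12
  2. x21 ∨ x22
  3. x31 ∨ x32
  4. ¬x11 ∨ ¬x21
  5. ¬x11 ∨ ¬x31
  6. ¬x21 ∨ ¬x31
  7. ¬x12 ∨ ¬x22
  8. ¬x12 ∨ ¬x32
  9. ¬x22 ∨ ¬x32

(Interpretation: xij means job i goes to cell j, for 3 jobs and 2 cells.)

UNSATISFIABLE

Suppose x11 = True.
The clause (¬x21) is unit, so x21 = False.
The clause (x22) is unit, so x22 = True.
The clause (¬x31) is unit, so x31 = False.
The clause (x32) is unit, so x32 = True.
That conflicts with the unit clause (¬x32).
So x11 must be the other value — set x11 = False.
The clause (x12) is unit, so x12 = True.
The clause (¬x22) is unit, so x22 = False.
The clause (x21) is unit, so x21 = True.
The clause (¬x31) is unit, so x31 = False.
The clause (x32) is unit, so x32 = True.
That conflicts with the unit clause (¬x32).
Both values of x11 lead to a conflict.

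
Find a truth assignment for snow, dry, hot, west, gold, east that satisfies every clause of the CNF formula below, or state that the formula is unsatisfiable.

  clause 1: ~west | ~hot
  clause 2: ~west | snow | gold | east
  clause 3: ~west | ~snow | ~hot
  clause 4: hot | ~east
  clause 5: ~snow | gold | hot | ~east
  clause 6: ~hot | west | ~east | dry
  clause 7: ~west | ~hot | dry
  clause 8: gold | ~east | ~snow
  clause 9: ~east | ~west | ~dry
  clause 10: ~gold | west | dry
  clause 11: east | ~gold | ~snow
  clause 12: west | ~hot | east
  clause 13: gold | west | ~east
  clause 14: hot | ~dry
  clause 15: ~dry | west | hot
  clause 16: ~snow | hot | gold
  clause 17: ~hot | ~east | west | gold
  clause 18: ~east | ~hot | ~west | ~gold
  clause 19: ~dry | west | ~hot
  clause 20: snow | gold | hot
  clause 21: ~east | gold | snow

snow: 0, dry: 0, hot: 0, west: 1, gold: 1, east: 0

Try west = 1.
(~hot) alone gives hot = 0.
(~east) alone gives east = 0.
(~dry) alone gives dry = 0.
Try snow = 0.
(gold) alone gives gold = 1.
All clauses are satisfied.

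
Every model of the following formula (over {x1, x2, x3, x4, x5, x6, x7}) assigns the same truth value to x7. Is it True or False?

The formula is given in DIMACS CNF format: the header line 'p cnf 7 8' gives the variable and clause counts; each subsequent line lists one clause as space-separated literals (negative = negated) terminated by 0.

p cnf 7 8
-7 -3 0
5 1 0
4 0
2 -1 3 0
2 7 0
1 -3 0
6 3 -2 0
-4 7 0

Suppose x7 = False.
(x4) alone gives x4 = True.
But (¬x4) is also a unit clause — contradiction.
So every satisfying assignment has x7 = True.

True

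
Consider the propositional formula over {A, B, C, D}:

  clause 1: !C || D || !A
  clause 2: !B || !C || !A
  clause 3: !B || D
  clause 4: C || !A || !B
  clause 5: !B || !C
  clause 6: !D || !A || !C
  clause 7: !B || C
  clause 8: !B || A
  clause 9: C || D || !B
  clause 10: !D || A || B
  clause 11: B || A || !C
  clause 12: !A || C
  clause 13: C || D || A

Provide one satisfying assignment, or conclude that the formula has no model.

UNSATISFIABLE

Case B = false:
Case D = false:
Case C = false:
From the singleton clause (!A), A = false.
That conflicts with the unit clause (A).
So C must be the other value — set C = true.
From the singleton clause (!A), A = false.
That conflicts with the unit clause (A).
Neither C = true nor C = false works.
So D must be the other value — set D = true.
From the singleton clause (A), A = true.
From the singleton clause (!C), C = false.
That conflicts with the unit clause (C).
Neither D = true nor D = false works.
So B must be the other value — set B = true.
From the singleton clause (D), D = true.
From the singleton clause (!C), C = false.
That conflicts with the unit clause (C).
Neither B = true nor B = false works.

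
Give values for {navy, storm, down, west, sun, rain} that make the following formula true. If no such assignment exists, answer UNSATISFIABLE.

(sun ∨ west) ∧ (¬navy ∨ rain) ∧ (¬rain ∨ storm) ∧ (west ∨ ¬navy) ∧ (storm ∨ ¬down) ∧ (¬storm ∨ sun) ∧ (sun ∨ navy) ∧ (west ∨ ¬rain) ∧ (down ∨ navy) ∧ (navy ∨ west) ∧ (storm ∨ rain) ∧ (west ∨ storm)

Suppose sun = True.
Suppose navy = True.
Unit clause (rain) forces rain = True.
Unit clause (storm) forces storm = True.
Unit clause (west) forces west = True.
No clause remains; down is free.

navy ↦ True, storm ↦ True, down ↦ True, west ↦ True, sun ↦ True, rain ↦ True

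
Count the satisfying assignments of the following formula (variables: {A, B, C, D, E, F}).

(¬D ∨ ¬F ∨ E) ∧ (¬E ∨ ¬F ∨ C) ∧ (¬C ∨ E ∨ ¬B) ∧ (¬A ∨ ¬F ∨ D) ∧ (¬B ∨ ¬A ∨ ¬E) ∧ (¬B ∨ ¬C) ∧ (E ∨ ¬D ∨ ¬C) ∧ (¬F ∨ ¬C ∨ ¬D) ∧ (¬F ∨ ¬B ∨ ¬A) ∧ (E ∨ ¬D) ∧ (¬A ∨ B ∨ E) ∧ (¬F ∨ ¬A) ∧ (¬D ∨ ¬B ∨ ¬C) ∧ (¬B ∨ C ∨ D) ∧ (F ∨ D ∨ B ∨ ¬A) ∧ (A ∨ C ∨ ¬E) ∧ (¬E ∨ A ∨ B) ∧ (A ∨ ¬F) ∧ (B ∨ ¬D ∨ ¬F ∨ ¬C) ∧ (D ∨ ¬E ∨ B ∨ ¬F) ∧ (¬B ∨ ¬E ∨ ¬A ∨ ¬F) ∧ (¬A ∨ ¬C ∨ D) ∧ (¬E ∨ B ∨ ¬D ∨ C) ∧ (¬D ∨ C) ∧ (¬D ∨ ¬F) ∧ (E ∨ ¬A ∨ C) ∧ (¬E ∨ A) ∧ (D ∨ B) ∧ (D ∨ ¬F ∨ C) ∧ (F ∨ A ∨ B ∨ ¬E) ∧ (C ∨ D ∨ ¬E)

1

There are 2^6 = 64 truth assignments over (A, B, C, D, E, F).
Split on E. With E = True, the clauses containing E are satisfied and ¬E drops from the rest; 1 of the 2^5 = 32 assignments to the other variables satisfy what remains.
With E = False, by the same count on the reduced clause set, 0 assignments work.
Total: 1 + 0 = 1.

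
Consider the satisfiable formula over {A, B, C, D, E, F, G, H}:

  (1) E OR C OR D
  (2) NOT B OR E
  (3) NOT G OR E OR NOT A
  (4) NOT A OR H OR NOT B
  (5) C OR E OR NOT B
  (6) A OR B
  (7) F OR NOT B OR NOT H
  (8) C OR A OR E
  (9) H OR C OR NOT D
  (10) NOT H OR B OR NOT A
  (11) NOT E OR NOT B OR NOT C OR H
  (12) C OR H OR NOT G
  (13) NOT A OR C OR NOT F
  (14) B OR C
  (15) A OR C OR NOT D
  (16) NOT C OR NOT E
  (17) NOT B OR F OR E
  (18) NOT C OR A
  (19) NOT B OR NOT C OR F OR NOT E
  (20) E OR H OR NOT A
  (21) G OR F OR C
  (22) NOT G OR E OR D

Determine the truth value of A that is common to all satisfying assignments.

False

Suppose A = true.
Try B = false.
From the singleton clause (NOT H), H = false.
From the singleton clause (C), C = true.
From the singleton clause (NOT E), E = false.
But (E) is also a unit clause — contradiction.
That branch fails; take B = true instead.
From the singleton clause (E), E = true.
From the singleton clause (H), H = true.
From the singleton clause (F), F = true.
From the singleton clause (C), C = true.
But (NOT C) is also a unit clause — contradiction.
Either choice for B ends in contradiction.
So every satisfying assignment has A = False.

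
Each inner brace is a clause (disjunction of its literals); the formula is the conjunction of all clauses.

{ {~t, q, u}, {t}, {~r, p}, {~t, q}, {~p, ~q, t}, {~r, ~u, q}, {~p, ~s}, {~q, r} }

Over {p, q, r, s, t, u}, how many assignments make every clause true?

2

There are 2^6 = 64 truth assignments over (p, q, r, s, t, u).
Split on q. With q = 1, the clauses containing q are satisfied and ~q drops from the rest; 2 of the 2^5 = 32 assignments to the other variables satisfy what remains.
With q = 0, by the same count on the reduced clause set, 0 assignments work.
Total: 2 + 0 = 2.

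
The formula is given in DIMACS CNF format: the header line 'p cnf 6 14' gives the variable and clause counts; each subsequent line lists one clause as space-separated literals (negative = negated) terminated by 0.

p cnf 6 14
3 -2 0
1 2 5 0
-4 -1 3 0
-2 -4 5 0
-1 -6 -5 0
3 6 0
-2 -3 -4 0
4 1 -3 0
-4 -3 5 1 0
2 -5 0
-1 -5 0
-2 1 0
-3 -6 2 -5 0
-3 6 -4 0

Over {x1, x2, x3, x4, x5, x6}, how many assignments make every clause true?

6

There are 2^6 = 64 truth assignments over (x1, x2, x3, x4, x5, x6).
Split on x3. With x3 = True, the clauses containing x3 are satisfied and ¬x3 drops from the rest; 5 of the 2^5 = 32 assignments to the other variables satisfy what remains.
With x3 = False, by the same count on the reduced clause set, 1 assignment works.
Total: 5 + 1 = 6.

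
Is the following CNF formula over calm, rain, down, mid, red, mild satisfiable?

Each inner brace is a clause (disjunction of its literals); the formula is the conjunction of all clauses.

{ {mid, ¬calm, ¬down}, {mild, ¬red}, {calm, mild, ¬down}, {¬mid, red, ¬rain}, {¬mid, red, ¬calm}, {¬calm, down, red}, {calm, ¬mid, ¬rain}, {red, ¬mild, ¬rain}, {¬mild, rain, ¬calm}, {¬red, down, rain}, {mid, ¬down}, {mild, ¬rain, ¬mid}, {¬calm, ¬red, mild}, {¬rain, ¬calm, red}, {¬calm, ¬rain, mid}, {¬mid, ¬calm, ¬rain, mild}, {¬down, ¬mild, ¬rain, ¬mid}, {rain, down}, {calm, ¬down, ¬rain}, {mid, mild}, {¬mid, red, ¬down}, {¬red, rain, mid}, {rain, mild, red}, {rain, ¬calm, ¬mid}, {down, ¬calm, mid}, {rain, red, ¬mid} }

Yes

Try mild = True.
Try red = True.
Try rain = False.
From the singleton clause (¬calm), calm = False.
From the singleton clause (down), down = True.
From the singleton clause (mid), mid = True.
This assignment satisfies each clause.
A satisfying assignment: calm ↦ False; rain ↦ False; down ↦ True; mid ↦ True; red ↦ True; mild ↦ True.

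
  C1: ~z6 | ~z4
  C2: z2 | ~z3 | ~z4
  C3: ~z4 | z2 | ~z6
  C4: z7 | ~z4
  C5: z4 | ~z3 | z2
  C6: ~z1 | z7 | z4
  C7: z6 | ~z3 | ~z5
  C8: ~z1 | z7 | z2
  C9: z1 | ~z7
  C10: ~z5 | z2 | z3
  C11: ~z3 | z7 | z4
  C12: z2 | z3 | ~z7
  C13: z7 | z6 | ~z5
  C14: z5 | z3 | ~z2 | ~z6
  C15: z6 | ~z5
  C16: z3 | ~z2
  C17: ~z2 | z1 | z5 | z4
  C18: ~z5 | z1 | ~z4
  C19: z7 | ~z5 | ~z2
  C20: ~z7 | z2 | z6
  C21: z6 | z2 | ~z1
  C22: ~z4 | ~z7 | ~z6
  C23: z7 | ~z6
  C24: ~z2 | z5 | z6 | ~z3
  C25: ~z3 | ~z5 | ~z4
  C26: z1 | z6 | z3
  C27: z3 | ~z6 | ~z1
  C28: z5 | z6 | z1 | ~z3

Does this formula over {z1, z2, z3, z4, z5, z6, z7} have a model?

Yes

Suppose z6 = 1.
From the singleton clause (~z4), z4 = 0.
From the singleton clause (z7), z7 = 1.
From the singleton clause (z1), z1 = 1.
From the singleton clause (z3), z3 = 1.
From the singleton clause (z2), z2 = 1.
Every clause is now satisfied; z5 is unconstrained.
A satisfying assignment: z1: 1, z2: 1, z3: 1, z4: 0, z5: 1, z6: 1, z7: 1.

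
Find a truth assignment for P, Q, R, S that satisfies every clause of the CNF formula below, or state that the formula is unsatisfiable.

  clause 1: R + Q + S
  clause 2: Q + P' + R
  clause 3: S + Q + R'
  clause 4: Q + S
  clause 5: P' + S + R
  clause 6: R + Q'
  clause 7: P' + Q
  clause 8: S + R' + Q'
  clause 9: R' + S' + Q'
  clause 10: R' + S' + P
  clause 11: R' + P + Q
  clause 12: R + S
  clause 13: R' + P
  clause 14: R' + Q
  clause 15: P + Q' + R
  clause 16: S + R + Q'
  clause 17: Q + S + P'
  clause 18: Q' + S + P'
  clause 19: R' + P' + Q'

P: 0,  Q: 0,  R: 0,  S: 1

Suppose Q = 0.
Unit clause (S) forces S = 1.
Unit clause (P') forces P = 0.
Unit clause (R') forces R = 0.
All clauses are satisfied.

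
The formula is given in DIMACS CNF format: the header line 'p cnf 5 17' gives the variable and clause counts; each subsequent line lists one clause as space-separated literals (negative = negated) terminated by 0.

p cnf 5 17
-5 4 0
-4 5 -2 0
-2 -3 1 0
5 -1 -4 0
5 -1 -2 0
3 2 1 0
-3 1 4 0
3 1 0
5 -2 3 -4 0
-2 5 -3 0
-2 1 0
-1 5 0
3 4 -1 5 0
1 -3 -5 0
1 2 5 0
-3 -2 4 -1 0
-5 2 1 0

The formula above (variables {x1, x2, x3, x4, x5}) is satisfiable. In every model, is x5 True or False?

Suppose x5 = False.
Unit clause (¬x1) forces x1 = False.
Unit clause (x3) forces x3 = True.
Unit clause (¬x2) forces x2 = False.
But (x2) is also a unit clause — contradiction.
So every satisfying assignment has x5 = True.

True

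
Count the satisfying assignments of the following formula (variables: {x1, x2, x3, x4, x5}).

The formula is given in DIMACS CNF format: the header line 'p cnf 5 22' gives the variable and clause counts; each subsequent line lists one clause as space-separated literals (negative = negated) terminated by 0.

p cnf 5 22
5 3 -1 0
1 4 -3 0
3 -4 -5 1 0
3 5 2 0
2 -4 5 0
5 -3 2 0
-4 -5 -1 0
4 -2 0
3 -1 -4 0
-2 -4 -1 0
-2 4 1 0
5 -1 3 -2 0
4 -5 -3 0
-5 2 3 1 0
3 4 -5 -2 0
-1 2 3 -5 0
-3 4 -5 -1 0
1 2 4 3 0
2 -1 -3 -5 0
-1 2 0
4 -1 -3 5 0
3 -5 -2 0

There are 2^5 = 32 truth assignments over (x1, x2, x3, x4, x5).
Split on x1. With x1 = True, the clauses containing x1 are satisfied and ¬x1 drops from the rest; 0 of the 2^4 = 16 assignments to the other variables satisfy what remains.
With x1 = False, by the same count on the reduced clause set, 4 assignments work.
Total: 0 + 4 = 4.

4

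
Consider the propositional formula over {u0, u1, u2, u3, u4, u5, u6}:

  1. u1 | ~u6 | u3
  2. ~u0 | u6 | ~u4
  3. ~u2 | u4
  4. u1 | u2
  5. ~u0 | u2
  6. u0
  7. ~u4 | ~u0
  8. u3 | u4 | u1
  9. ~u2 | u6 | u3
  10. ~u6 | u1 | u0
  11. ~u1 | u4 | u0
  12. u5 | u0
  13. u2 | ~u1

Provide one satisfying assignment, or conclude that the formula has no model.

UNSATISFIABLE

The clause (u0) is unit, so u0 = 1.
The clause (u2) is unit, so u2 = 1.
The clause (u4) is unit, so u4 = 1.
Now (~u4) is unsatisfied and unit — conflict.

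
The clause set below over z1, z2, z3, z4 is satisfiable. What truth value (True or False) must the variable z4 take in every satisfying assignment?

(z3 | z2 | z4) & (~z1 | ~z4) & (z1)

False

Suppose z4 = 1.
From the singleton clause (~z1), z1 = 0.
That conflicts with the unit clause (z1).
So every satisfying assignment has z4 = False.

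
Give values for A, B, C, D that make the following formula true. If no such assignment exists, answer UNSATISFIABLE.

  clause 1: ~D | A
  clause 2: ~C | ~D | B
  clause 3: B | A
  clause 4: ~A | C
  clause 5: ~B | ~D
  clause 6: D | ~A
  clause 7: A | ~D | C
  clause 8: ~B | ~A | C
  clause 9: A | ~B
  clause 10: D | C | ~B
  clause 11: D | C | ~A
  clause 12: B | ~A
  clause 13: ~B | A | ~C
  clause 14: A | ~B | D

Case D = 0:
From the singleton clause (~A), A = 0.
From the singleton clause (B), B = 1.
That conflicts with the unit clause (~B).
Undo D and try D = 1.
From the singleton clause (A), A = 1.
From the singleton clause (C), C = 1.
From the singleton clause (B), B = 1.
That conflicts with the unit clause (~B).
Either choice for D ends in contradiction.

UNSATISFIABLE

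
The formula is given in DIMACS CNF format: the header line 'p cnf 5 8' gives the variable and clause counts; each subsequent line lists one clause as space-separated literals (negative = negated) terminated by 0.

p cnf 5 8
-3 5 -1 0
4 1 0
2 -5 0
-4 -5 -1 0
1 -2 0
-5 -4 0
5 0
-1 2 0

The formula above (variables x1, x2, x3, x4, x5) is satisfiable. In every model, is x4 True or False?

Suppose x4 = True.
Unit clause (¬x5) forces x5 = False.
But (x5) is also a unit clause — contradiction.
So every satisfying assignment has x4 = False.

False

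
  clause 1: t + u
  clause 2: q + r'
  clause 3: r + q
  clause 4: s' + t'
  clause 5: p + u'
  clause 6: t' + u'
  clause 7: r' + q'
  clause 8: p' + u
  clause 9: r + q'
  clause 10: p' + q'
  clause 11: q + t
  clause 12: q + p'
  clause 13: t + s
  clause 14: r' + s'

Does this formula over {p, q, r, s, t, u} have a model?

No, unsatisfiable

Suppose t = 1.
From the singleton clause (s'), s = 0.
From the singleton clause (u'), u = 0.
From the singleton clause (p'), p = 0.
Suppose q = 1.
From the singleton clause (r'), r = 0.
But (r) is also a unit clause — contradiction.
So q must be the other value — set q = 0.
From the singleton clause (r'), r = 0.
But (r) is also a unit clause — contradiction.
Both values of q lead to a conflict.
So t must be the other value — set t = 0.
From the singleton clause (u), u = 1.
From the singleton clause (p), p = 1.
From the singleton clause (q'), q = 0.
But (q) is also a unit clause — contradiction.
Both values of t lead to a conflict.
No assignment satisfies every clause.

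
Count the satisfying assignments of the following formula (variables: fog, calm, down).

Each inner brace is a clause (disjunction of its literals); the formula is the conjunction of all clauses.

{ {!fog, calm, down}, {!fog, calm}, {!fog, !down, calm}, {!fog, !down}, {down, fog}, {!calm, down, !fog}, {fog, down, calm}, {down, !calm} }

2

There are 2^3 = 8 truth assignments over (fog, calm, down).
Split on fog. With fog = true, the clauses containing fog are satisfied and !fog drops from the rest; 0 of the 2^2 = 4 assignments to the other variables satisfy what remains.
With fog = false, by the same count on the reduced clause set, 2 assignments work.
Total: 0 + 2 = 2.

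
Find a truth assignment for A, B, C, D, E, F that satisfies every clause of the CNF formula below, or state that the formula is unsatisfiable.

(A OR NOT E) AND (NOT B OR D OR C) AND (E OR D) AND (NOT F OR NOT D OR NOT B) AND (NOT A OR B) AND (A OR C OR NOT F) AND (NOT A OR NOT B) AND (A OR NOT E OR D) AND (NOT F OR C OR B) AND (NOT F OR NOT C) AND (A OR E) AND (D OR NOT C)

Suppose A = true.
The clause (B) is unit, so B = true.
That conflicts with the unit clause (NOT B).
That branch fails; take A = false instead.
The clause (NOT E) is unit, so E = false.
That conflicts with the unit clause (E).
Either choice for A ends in contradiction.

UNSATISFIABLE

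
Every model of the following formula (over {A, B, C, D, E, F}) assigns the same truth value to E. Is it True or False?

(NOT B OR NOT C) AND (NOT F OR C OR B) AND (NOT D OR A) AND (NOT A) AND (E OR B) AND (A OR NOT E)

False

Suppose E = true.
(NOT A) alone gives A = false.
But (A) is also a unit clause — contradiction.
So every satisfying assignment has E = False.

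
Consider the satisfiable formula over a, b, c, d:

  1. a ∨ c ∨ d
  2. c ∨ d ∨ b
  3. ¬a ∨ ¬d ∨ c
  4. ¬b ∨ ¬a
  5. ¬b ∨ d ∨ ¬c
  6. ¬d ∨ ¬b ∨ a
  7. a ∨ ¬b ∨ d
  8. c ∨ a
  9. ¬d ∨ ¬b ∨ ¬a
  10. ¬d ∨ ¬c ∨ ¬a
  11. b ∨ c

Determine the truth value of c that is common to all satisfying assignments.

True

Suppose c = False.
The clause (a) is unit, so a = True.
The clause (¬d) is unit, so d = False.
The clause (b) is unit, so b = True.
That conflicts with the unit clause (¬b).
So every satisfying assignment has c = True.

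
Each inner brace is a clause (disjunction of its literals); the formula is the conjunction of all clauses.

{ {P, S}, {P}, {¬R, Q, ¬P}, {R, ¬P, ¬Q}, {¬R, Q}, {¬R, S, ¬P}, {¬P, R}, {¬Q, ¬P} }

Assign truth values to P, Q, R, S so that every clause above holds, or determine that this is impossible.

Unit clause (P) forces P = True.
Unit clause (R) forces R = True.
Unit clause (Q) forces Q = True.
Now (¬Q) is unsatisfied and unit — conflict.

UNSATISFIABLE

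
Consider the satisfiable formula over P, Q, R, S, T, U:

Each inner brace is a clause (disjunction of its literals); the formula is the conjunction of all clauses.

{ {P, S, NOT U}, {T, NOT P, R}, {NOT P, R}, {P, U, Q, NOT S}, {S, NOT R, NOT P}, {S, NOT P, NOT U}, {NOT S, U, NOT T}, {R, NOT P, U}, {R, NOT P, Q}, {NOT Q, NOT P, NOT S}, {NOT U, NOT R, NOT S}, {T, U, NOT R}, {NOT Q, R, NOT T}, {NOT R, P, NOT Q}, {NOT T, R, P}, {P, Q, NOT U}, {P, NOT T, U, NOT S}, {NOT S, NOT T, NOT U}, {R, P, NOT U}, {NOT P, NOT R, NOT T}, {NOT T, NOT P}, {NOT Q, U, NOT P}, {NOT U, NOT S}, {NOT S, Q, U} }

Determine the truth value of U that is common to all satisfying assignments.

False

Suppose U = true.
The clause (NOT S) is unit, so S = false.
The clause (P) is unit, so P = true.
Now (NOT P) is unsatisfied and unit — conflict.
So every satisfying assignment has U = False.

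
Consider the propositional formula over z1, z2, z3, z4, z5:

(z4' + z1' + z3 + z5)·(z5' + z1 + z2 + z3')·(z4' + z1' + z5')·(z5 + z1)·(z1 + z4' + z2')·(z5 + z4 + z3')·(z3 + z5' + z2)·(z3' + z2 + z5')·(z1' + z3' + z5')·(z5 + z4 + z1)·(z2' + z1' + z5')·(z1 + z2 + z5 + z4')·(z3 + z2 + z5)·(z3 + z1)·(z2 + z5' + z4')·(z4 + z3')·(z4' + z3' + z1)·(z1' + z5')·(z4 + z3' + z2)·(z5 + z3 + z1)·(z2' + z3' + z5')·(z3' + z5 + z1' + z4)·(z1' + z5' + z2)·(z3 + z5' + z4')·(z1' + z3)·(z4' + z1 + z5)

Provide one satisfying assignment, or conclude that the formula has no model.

z1 ↦ 1; z2 ↦ 1; z3 ↦ 1; z4 ↦ 1; z5 ↦ 0

Branch on z5: set z5 = 0.
(z1) alone gives z1 = 1.
(z3) alone gives z3 = 1.
(z4) alone gives z4 = 1.
Every clause is now satisfied; z2 is unconstrained.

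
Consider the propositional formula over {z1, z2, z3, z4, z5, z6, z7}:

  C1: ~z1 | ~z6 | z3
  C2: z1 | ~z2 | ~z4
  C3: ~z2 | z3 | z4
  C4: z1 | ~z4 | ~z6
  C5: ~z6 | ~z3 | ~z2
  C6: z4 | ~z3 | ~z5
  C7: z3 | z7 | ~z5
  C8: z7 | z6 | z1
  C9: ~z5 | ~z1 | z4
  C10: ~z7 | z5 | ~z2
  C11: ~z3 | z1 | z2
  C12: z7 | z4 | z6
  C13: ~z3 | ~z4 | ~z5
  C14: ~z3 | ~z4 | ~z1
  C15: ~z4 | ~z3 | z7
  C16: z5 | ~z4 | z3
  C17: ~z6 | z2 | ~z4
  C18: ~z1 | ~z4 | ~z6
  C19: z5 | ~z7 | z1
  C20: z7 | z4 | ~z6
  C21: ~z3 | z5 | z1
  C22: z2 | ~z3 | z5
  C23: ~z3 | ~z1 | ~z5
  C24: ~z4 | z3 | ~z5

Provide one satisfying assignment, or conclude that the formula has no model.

Suppose z1 = 0.
Suppose z2 = 0.
The clause (~z3) is unit, so z3 = 0.
Suppose z4 = 0.
Suppose z7 = 1.
The clause (z5) is unit, so z5 = 1.
All clauses hold; z6 can take either value.

z1: 0; z2: 0; z3: 0; z4: 0; z5: 1; z6: 0; z7: 1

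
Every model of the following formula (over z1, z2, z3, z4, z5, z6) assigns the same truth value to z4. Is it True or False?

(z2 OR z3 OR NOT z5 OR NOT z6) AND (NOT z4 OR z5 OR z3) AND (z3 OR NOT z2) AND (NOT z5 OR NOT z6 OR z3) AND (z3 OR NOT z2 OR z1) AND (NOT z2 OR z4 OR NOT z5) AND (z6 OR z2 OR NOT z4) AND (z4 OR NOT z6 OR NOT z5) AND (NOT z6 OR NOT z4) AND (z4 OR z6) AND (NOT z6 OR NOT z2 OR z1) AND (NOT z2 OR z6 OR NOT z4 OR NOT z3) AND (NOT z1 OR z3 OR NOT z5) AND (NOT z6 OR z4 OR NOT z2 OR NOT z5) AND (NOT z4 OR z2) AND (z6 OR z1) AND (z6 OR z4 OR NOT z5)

False

Suppose z4 = true.
The clause (NOT z6) is unit, so z6 = false.
The clause (z2) is unit, so z2 = true.
The clause (z3) is unit, so z3 = true.
That conflicts with the unit clause (NOT z3).
So every satisfying assignment has z4 = False.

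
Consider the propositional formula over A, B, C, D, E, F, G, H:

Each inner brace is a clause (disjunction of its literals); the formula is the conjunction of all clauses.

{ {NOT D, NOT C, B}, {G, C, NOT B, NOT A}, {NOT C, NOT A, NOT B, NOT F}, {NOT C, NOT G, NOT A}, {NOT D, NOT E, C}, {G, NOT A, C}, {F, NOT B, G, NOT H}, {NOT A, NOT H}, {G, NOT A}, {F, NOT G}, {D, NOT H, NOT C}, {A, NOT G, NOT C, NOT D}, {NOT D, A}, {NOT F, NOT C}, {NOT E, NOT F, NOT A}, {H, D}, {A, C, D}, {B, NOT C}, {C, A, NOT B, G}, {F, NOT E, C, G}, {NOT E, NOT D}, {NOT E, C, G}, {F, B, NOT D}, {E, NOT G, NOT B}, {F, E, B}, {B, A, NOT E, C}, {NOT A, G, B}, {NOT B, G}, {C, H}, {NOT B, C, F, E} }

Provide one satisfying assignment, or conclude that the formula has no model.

Try A = false.
From the singleton clause (NOT D), D = false.
From the singleton clause (H), H = true.
From the singleton clause (NOT C), C = false.
Now (C) is unsatisfied and unit — conflict.
Undo A and try A = true.
From the singleton clause (NOT H), H = false.
From the singleton clause (G), G = true.
From the singleton clause (NOT C), C = false.
Now (C) is unsatisfied and unit — conflict.
Neither A = true nor A = false works.

UNSATISFIABLE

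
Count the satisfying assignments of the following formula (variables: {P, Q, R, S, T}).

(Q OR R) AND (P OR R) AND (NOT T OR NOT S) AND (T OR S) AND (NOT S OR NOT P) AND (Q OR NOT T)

There are 2^5 = 32 truth assignments over (P, Q, R, S, T).
Split on T. With T = true, the clauses containing T are satisfied and NOT T drops from the rest; 3 of the 2^4 = 16 assignments to the other variables satisfy what remains.
With T = false, by the same count on the reduced clause set, 2 assignments work.
(One model: P=F, Q=F, R=T, S=T, T=F.)
Total: 3 + 2 = 5.

5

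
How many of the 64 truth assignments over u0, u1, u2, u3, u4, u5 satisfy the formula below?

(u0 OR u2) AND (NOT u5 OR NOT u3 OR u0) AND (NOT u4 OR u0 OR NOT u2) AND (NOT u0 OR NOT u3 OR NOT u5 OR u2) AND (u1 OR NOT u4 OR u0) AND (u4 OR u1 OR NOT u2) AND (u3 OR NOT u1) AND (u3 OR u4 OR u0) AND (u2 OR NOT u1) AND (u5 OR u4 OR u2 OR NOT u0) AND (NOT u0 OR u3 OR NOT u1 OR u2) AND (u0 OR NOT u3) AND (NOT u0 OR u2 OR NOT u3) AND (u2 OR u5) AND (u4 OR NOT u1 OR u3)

10

There are 2^6 = 64 truth assignments over (u0, u1, u2, u3, u4, u5).
Split on u4. With u4 = true, the clauses containing u4 are satisfied and NOT u4 drops from the rest; 7 of the 2^5 = 32 assignments to the other variables satisfy what remains.
With u4 = false, by the same count on the reduced clause set, 3 assignments work.
Total: 7 + 3 = 10.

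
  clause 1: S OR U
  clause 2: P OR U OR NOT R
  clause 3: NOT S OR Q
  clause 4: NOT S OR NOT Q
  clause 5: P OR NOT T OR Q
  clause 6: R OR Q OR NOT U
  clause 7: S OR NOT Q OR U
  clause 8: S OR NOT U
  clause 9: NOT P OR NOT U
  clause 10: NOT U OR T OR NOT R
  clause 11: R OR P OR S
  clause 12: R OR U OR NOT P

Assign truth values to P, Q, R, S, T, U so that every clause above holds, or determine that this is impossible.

Suppose S = true.
(Q) alone gives Q = true.
That conflicts with the unit clause (NOT Q).
Undo S and try S = false.
(U) alone gives U = true.
That conflicts with the unit clause (NOT U).
Both values of S lead to a conflict.

UNSATISFIABLE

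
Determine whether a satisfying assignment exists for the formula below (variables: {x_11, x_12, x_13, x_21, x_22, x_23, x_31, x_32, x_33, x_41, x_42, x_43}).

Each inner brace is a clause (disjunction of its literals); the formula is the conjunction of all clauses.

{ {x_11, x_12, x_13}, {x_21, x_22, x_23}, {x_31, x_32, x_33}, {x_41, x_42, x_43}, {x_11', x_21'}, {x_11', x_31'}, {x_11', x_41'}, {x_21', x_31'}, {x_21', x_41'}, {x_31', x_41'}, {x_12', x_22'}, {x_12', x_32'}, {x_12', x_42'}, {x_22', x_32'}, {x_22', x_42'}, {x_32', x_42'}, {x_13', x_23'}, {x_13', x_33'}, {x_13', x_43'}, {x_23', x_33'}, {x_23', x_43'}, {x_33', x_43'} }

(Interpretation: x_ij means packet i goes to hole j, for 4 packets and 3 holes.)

Suppose x_11 = 0.
Suppose x_12 = 1.
From the singleton clause (x_22'), x_22 = 0.
From the singleton clause (x_32'), x_32 = 0.
From the singleton clause (x_42'), x_42 = 0.
Suppose x_21 = 1.
From the singleton clause (x_31'), x_31 = 0.
From the singleton clause (x_33), x_33 = 1.
From the singleton clause (x_41'), x_41 = 0.
From the singleton clause (x_43), x_43 = 1.
Now (x_43') is unsatisfied and unit — conflict.
Backtrack on x_21: now try x_21 = 0.
From the singleton clause (x_23), x_23 = 1.
From the singleton clause (x_13'), x_13 = 0.
From the singleton clause (x_33'), x_33 = 0.
From the singleton clause (x_31), x_31 = 1.
From the singleton clause (x_41'), x_41 = 0.
From the singleton clause (x_43), x_43 = 1.
Now (x_43') is unsatisfied and unit — conflict.
Neither x_21 = 1 nor x_21 = 0 works.
Backtrack on x_12: now try x_12 = 0.
From the singleton clause (x_13), x_13 = 1.
From the singleton clause (x_23'), x_23 = 0.
From the singleton clause (x_33'), x_33 = 0.
From the singleton clause (x_43'), x_43 = 0.
Suppose x_21 = 1.
From the singleton clause (x_31'), x_31 = 0.
From the singleton clause (x_32), x_32 = 1.
From the singleton clause (x_41'), x_41 = 0.
From the singleton clause (x_42), x_42 = 1.
Now (x_42') is unsatisfied and unit — conflict.
Backtrack on x_21: now try x_21 = 0.
From the singleton clause (x_22), x_22 = 1.
From the singleton clause (x_32'), x_32 = 0.
From the singleton clause (x_31), x_31 = 1.
From the singleton clause (x_41'), x_41 = 0.
From the singleton clause (x_42), x_42 = 1.
Now (x_42') is unsatisfied and unit — conflict.
Neither x_21 = 1 nor x_21 = 0 works.
Neither x_12 = 1 nor x_12 = 0 works.
Backtrack on x_11: now try x_11 = 1.
From the singleton clause (x_21'), x_21 = 0.
From the singleton clause (x_31'), x_31 = 0.
From the singleton clause (x_41'), x_41 = 0.
Suppose x_22 = 1.
From the singleton clause (x_12'), x_12 = 0.
From the singleton clause (x_32'), x_32 = 0.
From the singleton clause (x_33), x_33 = 1.
From the singleton clause (x_42'), x_42 = 0.
From the singleton clause (x_43), x_43 = 1.
Now (x_43') is unsatisfied and unit — conflict.
Backtrack on x_22: now try x_22 = 0.
From the singleton clause (x_23), x_23 = 1.
From the singleton clause (x_13'), x_13 = 0.
From the singleton clause (x_33'), x_33 = 0.
From the singleton clause (x_32), x_32 = 1.
From the singleton clause (x_12'), x_12 = 0.
From the singleton clause (x_42'), x_42 = 0.
From the singleton clause (x_43), x_43 = 1.
Now (x_43') is unsatisfied and unit — conflict.
Neither x_22 = 1 nor x_22 = 0 works.
Neither x_11 = 1 nor x_11 = 0 works.
No assignment satisfies every clause.

No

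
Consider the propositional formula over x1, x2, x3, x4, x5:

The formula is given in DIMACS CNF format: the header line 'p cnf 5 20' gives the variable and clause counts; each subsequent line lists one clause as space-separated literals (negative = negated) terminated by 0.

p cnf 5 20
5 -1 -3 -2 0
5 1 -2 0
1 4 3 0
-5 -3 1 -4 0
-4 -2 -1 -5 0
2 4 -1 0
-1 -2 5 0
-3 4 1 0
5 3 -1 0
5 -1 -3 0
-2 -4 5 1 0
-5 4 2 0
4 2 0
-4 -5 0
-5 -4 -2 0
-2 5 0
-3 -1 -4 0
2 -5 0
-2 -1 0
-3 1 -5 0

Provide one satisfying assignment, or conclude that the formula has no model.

Branch on x4: set x4 = True.
Unit clause (¬x5) forces x5 = False.
Unit clause (¬x2) forces x2 = False.
Branch on x3: set x3 = True.
Unit clause (¬x1) forces x1 = False.
All clauses are satisfied.

x1: False,  x2: False,  x3: True,  x4: True,  x5: False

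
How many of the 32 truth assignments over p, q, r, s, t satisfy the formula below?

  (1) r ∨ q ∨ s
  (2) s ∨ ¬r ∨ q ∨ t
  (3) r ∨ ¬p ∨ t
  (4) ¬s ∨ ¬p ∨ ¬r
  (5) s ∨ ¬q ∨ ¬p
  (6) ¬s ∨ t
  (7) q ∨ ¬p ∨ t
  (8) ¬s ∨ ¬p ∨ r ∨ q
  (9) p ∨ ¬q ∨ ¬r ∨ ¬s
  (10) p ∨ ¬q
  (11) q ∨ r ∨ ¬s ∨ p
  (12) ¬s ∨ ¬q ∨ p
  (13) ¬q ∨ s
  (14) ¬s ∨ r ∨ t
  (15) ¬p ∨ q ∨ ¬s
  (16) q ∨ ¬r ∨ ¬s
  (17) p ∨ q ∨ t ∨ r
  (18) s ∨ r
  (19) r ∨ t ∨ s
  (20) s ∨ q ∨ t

There are 2^5 = 32 truth assignments over (p, q, r, s, t).
Split on r. With r = True, the clauses containing r are satisfied and ¬r drops from the rest; 2 of the 2^4 = 16 assignments to the other variables satisfy what remains.
With r = False, by the same count on the reduced clause set, 1 assignment works.
(One model: p=F, q=F, r=T, s=F, t=T.)
Total: 2 + 1 = 3.

3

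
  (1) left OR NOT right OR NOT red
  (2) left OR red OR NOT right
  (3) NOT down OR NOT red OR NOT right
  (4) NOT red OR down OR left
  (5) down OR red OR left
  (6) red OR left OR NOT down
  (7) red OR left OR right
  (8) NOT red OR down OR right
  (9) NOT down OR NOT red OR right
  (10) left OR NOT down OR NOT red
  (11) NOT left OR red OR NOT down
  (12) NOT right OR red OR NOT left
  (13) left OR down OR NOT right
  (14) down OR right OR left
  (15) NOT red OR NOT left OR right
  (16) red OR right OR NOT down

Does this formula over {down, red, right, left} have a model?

Try left = true.
Try red = false.
(NOT down) alone gives down = false.
(NOT right) alone gives right = false.
Every clause now holds.
A satisfying assignment: down: false,  red: false,  right: false,  left: true.

Satisfiable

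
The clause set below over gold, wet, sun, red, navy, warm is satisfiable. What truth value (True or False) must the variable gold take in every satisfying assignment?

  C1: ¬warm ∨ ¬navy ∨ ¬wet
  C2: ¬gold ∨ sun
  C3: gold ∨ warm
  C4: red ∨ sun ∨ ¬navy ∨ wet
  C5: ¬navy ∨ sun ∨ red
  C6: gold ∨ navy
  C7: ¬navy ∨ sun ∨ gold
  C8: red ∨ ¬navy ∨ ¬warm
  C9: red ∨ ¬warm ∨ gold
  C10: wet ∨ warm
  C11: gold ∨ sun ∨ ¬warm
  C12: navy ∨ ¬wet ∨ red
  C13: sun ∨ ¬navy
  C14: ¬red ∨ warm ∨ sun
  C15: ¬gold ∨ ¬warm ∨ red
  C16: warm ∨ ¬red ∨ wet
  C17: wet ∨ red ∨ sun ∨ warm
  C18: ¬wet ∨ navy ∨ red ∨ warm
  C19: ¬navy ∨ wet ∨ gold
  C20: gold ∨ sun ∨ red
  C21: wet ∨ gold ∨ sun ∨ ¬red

True

Suppose gold = False.
The clause (warm) is unit, so warm = True.
The clause (navy) is unit, so navy = True.
The clause (¬wet) is unit, so wet = False.
Now (wet) is unsatisfied and unit — conflict.
So every satisfying assignment has gold = True.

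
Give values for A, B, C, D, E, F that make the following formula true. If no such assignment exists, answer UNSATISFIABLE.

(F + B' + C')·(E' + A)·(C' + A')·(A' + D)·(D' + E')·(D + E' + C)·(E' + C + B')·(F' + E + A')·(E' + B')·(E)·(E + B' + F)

UNSATISFIABLE

From the singleton clause (E), E = 1.
From the singleton clause (A), A = 1.
From the singleton clause (C'), C = 0.
From the singleton clause (D), D = 1.
That conflicts with the unit clause (D').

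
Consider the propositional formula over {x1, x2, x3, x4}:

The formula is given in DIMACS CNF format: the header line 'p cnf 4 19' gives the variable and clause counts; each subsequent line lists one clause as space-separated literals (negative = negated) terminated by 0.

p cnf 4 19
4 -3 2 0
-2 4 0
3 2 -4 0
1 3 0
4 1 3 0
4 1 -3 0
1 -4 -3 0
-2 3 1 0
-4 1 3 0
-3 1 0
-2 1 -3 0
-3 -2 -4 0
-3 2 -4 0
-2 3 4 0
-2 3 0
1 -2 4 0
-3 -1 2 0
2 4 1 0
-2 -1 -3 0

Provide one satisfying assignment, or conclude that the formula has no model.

Suppose x2 = False.
Suppose x4 = False.
The clause (¬x3) is unit, so x3 = False.
The clause (x1) is unit, so x1 = True.
Every clause now holds.

x1=True, x2=False, x3=False, x4=False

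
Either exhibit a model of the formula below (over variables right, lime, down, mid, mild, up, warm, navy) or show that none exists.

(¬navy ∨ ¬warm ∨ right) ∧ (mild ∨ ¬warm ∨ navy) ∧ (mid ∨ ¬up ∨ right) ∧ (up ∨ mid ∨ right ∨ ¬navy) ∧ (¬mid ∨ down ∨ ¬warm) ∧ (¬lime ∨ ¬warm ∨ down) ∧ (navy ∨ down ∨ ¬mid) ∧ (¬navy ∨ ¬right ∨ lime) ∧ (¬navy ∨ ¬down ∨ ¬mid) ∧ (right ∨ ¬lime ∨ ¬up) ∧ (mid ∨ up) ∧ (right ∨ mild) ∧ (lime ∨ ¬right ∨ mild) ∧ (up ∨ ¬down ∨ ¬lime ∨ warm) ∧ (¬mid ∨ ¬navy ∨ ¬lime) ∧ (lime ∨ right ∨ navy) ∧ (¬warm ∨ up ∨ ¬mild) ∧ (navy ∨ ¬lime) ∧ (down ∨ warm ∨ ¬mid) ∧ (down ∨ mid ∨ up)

Suppose mid = False.
The clause (up) is unit, so up = True.
The clause (right) is unit, so right = True.
Suppose navy = True.
The clause (lime) is unit, so lime = True.
Suppose warm = False.
All clauses hold; down, mild can take either value.

right ↦ True, lime ↦ True, down ↦ False, mid ↦ False, mild ↦ True, up ↦ True, warm ↦ False, navy ↦ True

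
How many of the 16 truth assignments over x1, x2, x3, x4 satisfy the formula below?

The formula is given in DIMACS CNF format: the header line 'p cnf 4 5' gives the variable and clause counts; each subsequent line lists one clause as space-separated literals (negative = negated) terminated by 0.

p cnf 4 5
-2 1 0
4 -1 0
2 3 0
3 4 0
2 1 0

3

There are 2^4 = 16 truth assignments over (x1, x2, x3, x4).
Check each against the 5 clauses (columns in the order x1, x2, x3, x4):
  F F F F  ✗ fails (x2 ∨ x3)
  F F F T  ✗ fails (x2 ∨ x3)
  F F T F  ✗ fails (x2 ∨ x1)
  F F T T  ✗ fails (x2 ∨ x1)
  F T F F  ✗ fails (¬x2 ∨ x1)
  F T F T  ✗ fails (¬x2 ∨ x1)
  F T T F  ✗ fails (¬x2 ∨ x1)
  F T T T  ✗ fails (¬x2 ∨ x1)
  T F F F  ✗ fails (x4 ∨ ¬x1)
  T F F T  ✗ fails (x2 ∨ x3)
  T F T F  ✗ fails (x4 ∨ ¬x1)
  T F T T  ✓ satisfies all
  T T F F  ✗ fails (x4 ∨ ¬x1)
  T T F T  ✓ satisfies all
  T T T F  ✗ fails (x4 ∨ ¬x1)
  T T T T  ✓ satisfies all
3 of the 16 rows are models.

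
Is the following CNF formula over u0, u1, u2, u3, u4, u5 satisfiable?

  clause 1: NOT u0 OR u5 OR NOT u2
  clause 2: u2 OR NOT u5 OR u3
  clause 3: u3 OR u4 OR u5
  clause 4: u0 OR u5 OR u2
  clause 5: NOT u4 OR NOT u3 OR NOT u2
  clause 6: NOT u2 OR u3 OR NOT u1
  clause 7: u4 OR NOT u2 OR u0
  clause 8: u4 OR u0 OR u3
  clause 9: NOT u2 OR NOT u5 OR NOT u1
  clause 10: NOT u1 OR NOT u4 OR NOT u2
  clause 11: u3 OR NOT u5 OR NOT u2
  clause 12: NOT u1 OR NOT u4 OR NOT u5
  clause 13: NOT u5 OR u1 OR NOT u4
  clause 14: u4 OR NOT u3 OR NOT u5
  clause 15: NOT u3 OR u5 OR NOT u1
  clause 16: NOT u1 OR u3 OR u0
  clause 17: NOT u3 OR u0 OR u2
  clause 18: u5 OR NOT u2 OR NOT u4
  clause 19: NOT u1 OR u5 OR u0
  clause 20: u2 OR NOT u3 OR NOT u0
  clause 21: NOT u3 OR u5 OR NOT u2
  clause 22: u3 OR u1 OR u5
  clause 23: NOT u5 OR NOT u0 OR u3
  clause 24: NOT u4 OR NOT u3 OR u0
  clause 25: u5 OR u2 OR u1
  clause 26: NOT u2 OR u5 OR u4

Try u0 = true.
Try u5 = false.
Unit clause (NOT u2) forces u2 = false.
Unit clause (NOT u3) forces u3 = false.
Unit clause (u4) forces u4 = true.
Unit clause (u1) forces u1 = true.
This assignment satisfies each clause.
A satisfying assignment: u0 ↦ true; u1 ↦ true; u2 ↦ false; u3 ↦ false; u4 ↦ true; u5 ↦ false.

Yes, satisfiable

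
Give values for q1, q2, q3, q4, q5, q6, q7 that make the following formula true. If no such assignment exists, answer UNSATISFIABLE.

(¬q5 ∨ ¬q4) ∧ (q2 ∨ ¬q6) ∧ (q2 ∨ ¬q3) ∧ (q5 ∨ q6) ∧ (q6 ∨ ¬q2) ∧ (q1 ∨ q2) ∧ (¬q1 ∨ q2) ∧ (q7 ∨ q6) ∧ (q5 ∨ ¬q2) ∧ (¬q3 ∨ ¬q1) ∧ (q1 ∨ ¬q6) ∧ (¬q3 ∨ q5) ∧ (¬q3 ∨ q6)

Branch on q5: set q5 = True.
The clause (¬q4) is unit, so q4 = False.
Branch on q2: set q2 = True.
The clause (q6) is unit, so q6 = True.
The clause (q1) is unit, so q1 = True.
The clause (¬q3) is unit, so q3 = False.
No clause remains; q7 is free.

q1=True,  q2=True,  q3=False,  q4=False,  q5=True,  q6=True,  q7=False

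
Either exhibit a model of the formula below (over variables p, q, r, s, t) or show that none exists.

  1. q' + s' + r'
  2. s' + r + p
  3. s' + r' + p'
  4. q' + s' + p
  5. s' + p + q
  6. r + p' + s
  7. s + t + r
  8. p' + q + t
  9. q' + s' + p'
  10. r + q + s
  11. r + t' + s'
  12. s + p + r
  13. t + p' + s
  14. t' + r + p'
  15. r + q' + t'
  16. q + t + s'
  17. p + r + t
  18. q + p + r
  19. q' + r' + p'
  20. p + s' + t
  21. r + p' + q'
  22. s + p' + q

Try q = 1.
Try s = 0.
Try r = 1.
Unit clause (p') forces p = 0.
All clauses hold; t can take either value.

p: 0, q: 1, r: 1, s: 0, t: 1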